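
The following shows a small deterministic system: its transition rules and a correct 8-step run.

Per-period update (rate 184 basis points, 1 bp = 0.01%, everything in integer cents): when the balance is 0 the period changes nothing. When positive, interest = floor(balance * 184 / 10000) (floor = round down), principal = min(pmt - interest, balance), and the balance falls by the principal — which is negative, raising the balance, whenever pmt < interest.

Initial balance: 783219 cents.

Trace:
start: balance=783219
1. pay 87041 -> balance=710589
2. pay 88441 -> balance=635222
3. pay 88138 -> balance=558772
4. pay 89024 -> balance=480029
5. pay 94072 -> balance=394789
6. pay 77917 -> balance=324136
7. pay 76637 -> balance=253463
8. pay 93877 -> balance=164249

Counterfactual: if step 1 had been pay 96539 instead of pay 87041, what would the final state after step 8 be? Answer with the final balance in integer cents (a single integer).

153458

(re-executing from step 1 with the substitution; state before step 1: balance=783219)
1. pay 96539 -> balance=701091
2. pay 88441 -> balance=625550
3. pay 88138 -> balance=548922
4. pay 89024 -> balance=469998
5. pay 94072 -> balance=384573
6. pay 77917 -> balance=313732
7. pay 76637 -> balance=242867
8. pay 93877 -> balance=153458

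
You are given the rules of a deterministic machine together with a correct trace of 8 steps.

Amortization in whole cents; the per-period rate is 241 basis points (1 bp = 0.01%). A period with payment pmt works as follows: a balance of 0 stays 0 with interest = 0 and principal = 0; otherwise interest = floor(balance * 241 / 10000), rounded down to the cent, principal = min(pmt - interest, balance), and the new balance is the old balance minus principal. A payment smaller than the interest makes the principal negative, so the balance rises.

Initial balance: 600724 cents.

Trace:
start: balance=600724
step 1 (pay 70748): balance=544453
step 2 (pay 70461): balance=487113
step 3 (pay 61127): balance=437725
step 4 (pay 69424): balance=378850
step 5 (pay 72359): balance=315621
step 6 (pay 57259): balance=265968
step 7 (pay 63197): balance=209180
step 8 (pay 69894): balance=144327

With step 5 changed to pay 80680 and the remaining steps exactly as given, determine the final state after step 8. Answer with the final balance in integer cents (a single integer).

135389

(re-executing from step 5 with the substitution; state before step 5: balance=378850)
step 5 (pay 80680): balance=307300
step 6 (pay 57259): balance=257446
step 7 (pay 63197): balance=200453
step 8 (pay 69894): balance=135389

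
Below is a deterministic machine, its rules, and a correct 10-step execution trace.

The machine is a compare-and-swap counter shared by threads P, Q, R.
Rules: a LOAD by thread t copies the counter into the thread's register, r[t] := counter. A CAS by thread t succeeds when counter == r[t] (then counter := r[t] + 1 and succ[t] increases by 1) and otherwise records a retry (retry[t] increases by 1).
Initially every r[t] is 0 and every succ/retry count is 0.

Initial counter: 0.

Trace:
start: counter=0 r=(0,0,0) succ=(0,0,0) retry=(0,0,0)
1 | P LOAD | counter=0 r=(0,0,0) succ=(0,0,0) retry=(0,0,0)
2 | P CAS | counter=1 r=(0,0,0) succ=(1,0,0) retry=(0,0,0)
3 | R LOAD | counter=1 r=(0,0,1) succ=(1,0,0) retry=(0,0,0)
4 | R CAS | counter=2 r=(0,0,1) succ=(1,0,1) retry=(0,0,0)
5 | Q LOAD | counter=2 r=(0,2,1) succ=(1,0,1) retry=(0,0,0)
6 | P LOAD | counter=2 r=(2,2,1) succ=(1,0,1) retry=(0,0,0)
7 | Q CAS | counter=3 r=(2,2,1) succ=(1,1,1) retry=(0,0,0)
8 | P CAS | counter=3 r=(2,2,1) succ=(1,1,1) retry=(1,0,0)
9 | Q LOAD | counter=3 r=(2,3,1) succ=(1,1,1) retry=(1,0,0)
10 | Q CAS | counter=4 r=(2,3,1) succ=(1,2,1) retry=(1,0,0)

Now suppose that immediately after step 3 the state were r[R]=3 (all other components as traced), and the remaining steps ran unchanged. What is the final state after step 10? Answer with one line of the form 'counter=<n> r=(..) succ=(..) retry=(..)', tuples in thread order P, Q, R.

state after step 3 := counter=1 r=(0,0,3) succ=(1,0,0) retry=(0,0,0)
4 | R CAS | counter=1 r=(0,0,3) succ=(1,0,0) retry=(0,0,1)
5 | Q LOAD | counter=1 r=(0,1,3) succ=(1,0,0) retry=(0,0,1)
6 | P LOAD | counter=1 r=(1,1,3) succ=(1,0,0) retry=(0,0,1)
7 | Q CAS | counter=2 r=(1,1,3) succ=(1,1,0) retry=(0,0,1)
8 | P CAS | counter=2 r=(1,1,3) succ=(1,1,0) retry=(1,0,1)
9 | Q LOAD | counter=2 r=(1,2,3) succ=(1,1,0) retry=(1,0,1)
10 | Q CAS | counter=3 r=(1,2,3) succ=(1,2,0) retry=(1,0,1)

counter=3 r=(1,2,3) succ=(1,2,0) retry=(1,0,1)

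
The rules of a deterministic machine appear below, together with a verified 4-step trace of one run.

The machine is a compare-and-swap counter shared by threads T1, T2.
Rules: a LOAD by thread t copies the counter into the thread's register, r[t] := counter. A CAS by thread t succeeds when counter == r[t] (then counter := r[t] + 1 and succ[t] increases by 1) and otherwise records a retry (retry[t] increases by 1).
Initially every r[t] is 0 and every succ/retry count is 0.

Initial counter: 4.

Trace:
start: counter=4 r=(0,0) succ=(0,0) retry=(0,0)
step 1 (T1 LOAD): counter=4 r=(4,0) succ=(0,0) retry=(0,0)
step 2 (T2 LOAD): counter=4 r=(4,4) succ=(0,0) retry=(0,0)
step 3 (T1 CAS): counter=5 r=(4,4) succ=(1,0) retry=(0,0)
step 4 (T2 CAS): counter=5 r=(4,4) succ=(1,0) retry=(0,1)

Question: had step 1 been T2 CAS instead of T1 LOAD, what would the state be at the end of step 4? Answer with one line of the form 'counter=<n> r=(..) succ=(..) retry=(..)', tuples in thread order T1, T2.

(re-executing from step 1 with the substitution; state before step 1: counter=4 r=(0,0) succ=(0,0) retry=(0,0))
step 1 (T2 CAS): counter=4 r=(0,0) succ=(0,0) retry=(0,1)
step 2 (T2 LOAD): counter=4 r=(0,4) succ=(0,0) retry=(0,1)
step 3 (T1 CAS): counter=4 r=(0,4) succ=(0,0) retry=(1,1)
step 4 (T2 CAS): counter=5 r=(0,4) succ=(0,1) retry=(1,1)

counter=5 r=(0,4) succ=(0,1) retry=(1,1)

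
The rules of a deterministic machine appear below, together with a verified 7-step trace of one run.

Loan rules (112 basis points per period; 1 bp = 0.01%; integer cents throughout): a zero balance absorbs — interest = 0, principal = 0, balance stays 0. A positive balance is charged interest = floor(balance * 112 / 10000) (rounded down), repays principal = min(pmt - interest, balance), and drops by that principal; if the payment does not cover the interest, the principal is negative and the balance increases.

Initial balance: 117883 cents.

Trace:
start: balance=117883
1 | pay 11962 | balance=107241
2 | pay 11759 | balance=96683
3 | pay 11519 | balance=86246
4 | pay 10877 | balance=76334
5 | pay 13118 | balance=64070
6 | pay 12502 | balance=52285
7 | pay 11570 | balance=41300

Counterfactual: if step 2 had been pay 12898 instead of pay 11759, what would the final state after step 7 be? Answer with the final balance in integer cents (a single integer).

(re-executing from step 2 with the substitution; state before step 2: balance=107241)
2 | pay 12898 | balance=95544
3 | pay 11519 | balance=85095
4 | pay 10877 | balance=75171
5 | pay 13118 | balance=62894
6 | pay 12502 | balance=51096
7 | pay 11570 | balance=40098

40098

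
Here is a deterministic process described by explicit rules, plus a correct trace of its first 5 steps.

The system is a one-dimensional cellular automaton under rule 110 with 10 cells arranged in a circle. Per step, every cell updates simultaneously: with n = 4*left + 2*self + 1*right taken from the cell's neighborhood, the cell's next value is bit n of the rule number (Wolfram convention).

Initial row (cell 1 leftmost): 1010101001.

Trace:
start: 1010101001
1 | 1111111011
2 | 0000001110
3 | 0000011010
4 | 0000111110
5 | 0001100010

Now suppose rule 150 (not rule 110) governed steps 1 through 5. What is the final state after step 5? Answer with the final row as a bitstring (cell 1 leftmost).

0111000110

(re-executing steps 1..5 under rule 150; state before step 1: 1010101001)
1 | 0010101110
2 | 0110100101
3 | 0000111101
4 | 1001011001
5 | 0111000110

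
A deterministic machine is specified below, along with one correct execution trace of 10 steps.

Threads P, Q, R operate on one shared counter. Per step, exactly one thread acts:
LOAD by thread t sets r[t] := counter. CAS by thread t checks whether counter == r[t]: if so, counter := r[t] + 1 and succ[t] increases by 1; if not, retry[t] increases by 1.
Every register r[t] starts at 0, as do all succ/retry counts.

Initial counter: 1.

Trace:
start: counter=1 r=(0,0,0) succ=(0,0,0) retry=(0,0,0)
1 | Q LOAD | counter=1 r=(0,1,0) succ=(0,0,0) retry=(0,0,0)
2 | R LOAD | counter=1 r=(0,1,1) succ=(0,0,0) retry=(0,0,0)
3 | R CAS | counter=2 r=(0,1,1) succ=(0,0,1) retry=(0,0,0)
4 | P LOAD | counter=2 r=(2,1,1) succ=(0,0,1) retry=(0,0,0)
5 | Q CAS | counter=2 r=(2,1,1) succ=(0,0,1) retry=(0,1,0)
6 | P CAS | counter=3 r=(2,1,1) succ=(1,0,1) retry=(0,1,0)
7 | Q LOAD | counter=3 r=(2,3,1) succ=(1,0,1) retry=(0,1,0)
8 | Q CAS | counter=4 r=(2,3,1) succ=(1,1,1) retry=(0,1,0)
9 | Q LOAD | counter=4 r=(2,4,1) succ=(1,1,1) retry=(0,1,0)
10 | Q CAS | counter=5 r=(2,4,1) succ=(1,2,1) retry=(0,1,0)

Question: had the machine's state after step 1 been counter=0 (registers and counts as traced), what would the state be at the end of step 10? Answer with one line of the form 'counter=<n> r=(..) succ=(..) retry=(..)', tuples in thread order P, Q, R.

state after step 1 := counter=0 r=(0,1,0) succ=(0,0,0) retry=(0,0,0)
2 | R LOAD | counter=0 r=(0,1,0) succ=(0,0,0) retry=(0,0,0)
3 | R CAS | counter=1 r=(0,1,0) succ=(0,0,1) retry=(0,0,0)
4 | P LOAD | counter=1 r=(1,1,0) succ=(0,0,1) retry=(0,0,0)
5 | Q CAS | counter=2 r=(1,1,0) succ=(0,1,1) retry=(0,0,0)
6 | P CAS | counter=2 r=(1,1,0) succ=(0,1,1) retry=(1,0,0)
7 | Q LOAD | counter=2 r=(1,2,0) succ=(0,1,1) retry=(1,0,0)
8 | Q CAS | counter=3 r=(1,2,0) succ=(0,2,1) retry=(1,0,0)
9 | Q LOAD | counter=3 r=(1,3,0) succ=(0,2,1) retry=(1,0,0)
10 | Q CAS | counter=4 r=(1,3,0) succ=(0,3,1) retry=(1,0,0)

counter=4 r=(1,3,0) succ=(0,3,1) retry=(1,0,0)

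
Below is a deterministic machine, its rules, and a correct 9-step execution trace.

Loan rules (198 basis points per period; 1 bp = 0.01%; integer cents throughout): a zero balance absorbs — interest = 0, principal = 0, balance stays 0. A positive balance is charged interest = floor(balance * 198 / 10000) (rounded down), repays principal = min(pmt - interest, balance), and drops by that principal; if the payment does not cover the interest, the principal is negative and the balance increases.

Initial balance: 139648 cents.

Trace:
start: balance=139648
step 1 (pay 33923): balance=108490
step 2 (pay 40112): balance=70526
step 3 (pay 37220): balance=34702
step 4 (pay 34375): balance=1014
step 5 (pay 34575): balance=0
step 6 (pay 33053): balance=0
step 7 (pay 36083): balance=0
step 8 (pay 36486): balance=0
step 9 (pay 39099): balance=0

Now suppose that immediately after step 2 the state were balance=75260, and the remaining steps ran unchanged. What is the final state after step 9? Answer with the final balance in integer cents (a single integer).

state after step 2 := balance=75260
step 3 (pay 37220): balance=39530
step 4 (pay 34375): balance=5937
step 5 (pay 34575): balance=0
step 6 (pay 33053): balance=0
step 7 (pay 36083): balance=0
step 8 (pay 36486): balance=0
step 9 (pay 39099): balance=0

0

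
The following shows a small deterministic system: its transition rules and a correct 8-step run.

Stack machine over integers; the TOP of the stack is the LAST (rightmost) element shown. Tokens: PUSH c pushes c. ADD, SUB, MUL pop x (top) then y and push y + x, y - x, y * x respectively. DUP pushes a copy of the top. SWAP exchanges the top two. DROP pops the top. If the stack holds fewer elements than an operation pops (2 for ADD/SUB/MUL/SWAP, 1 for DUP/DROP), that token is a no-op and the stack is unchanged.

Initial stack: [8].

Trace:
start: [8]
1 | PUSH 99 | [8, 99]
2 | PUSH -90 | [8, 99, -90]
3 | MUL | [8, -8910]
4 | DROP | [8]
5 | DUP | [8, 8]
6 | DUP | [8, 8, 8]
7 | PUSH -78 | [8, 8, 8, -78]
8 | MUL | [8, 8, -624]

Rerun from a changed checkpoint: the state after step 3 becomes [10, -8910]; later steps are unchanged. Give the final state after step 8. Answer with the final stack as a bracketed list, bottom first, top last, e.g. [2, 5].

[10, 10, -780]

state after step 3 := [10, -8910]
4 | DROP | [10]
5 | DUP | [10, 10]
6 | DUP | [10, 10, 10]
7 | PUSH -78 | [10, 10, 10, -78]
8 | MUL | [10, 10, -780]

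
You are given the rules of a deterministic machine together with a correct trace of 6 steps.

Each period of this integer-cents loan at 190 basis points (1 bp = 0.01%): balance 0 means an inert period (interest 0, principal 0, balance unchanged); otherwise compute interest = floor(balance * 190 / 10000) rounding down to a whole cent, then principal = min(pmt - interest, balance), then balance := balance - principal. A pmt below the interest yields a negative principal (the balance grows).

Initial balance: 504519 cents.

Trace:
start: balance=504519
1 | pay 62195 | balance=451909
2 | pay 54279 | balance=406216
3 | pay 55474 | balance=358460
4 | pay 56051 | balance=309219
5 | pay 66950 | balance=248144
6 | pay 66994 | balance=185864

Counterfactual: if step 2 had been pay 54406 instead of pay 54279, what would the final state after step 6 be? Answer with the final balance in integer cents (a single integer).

185727

(re-executing from step 2 with the substitution; state before step 2: balance=451909)
2 | pay 54406 | balance=406089
3 | pay 55474 | balance=358330
4 | pay 56051 | balance=309087
5 | pay 66950 | balance=248009
6 | pay 66994 | balance=185727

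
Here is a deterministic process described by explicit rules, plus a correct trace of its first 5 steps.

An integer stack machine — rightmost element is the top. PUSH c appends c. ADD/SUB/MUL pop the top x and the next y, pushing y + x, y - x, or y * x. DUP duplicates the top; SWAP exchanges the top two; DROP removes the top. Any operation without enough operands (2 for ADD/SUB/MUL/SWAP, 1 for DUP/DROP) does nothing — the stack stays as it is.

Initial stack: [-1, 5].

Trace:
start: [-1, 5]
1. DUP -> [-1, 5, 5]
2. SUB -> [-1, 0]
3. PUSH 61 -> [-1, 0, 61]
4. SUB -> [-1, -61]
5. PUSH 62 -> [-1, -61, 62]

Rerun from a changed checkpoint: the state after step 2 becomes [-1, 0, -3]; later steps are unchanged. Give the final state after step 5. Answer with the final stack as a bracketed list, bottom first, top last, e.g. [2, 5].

state after step 2 := [-1, 0, -3]
3. PUSH 61 -> [-1, 0, -3, 61]
4. SUB -> [-1, 0, -64]
5. PUSH 62 -> [-1, 0, -64, 62]

[-1, 0, -64, 62]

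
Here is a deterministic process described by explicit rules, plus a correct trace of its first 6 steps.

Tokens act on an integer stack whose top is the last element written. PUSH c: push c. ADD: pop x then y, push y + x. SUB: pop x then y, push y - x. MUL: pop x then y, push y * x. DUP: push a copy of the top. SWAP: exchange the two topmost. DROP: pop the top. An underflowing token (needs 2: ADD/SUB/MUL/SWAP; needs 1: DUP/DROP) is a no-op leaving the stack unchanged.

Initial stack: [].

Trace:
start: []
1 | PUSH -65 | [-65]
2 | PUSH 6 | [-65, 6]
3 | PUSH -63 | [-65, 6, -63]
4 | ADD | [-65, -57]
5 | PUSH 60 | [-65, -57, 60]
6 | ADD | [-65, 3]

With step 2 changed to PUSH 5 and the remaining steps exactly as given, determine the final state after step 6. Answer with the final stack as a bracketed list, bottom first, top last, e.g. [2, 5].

[-65, 2]

(re-executing from step 2 with the substitution; state before step 2: [-65])
2 | PUSH 5 | [-65, 5]
3 | PUSH -63 | [-65, 5, -63]
4 | ADD | [-65, -58]
5 | PUSH 60 | [-65, -58, 60]
6 | ADD | [-65, 2]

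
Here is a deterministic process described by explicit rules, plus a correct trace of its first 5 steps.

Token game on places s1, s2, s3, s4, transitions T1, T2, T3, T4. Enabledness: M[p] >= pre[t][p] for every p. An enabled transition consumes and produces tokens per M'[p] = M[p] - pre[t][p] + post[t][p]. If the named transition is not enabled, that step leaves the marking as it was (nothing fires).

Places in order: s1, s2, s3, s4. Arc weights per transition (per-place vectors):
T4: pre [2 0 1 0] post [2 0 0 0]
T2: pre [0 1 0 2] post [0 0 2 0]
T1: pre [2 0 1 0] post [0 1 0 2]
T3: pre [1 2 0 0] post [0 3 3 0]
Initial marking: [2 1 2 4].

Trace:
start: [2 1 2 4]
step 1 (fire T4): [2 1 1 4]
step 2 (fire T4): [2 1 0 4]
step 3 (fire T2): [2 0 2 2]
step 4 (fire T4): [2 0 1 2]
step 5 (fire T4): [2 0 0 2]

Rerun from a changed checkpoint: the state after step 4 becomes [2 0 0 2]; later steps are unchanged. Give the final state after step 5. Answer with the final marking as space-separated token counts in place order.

2 0 0 2

state after step 4 := [2 0 0 2]
step 5 (fire T4): [2 0 0 2]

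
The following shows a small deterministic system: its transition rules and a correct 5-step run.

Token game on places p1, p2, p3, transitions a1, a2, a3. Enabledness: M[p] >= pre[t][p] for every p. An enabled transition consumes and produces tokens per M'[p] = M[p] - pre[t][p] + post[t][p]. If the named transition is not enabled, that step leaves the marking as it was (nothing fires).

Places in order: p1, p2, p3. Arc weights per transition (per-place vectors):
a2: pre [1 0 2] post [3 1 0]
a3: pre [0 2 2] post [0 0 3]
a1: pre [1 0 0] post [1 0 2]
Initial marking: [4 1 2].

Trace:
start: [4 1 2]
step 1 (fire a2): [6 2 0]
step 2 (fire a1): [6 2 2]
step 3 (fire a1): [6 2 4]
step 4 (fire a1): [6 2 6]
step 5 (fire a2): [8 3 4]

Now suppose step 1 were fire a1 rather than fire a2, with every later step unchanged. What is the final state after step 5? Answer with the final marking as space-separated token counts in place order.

(re-executing from step 1 with the substitution; state before step 1: [4 1 2])
step 1 (fire a1): [4 1 4]
step 2 (fire a1): [4 1 6]
step 3 (fire a1): [4 1 8]
step 4 (fire a1): [4 1 10]
step 5 (fire a2): [6 2 8]

6 2 8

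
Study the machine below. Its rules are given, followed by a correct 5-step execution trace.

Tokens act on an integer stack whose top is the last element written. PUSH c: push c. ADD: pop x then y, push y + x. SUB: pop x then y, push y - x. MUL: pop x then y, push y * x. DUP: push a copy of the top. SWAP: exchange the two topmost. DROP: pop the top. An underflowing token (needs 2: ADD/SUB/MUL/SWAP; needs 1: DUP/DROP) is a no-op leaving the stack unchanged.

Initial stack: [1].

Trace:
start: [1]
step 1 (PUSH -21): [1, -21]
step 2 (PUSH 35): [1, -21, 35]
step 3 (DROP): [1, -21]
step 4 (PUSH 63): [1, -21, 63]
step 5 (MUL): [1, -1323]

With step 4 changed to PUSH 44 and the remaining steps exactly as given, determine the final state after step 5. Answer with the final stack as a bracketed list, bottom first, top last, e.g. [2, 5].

[1, -924]

(re-executing from step 4 with the substitution; state before step 4: [1, -21])
step 4 (PUSH 44): [1, -21, 44]
step 5 (MUL): [1, -924]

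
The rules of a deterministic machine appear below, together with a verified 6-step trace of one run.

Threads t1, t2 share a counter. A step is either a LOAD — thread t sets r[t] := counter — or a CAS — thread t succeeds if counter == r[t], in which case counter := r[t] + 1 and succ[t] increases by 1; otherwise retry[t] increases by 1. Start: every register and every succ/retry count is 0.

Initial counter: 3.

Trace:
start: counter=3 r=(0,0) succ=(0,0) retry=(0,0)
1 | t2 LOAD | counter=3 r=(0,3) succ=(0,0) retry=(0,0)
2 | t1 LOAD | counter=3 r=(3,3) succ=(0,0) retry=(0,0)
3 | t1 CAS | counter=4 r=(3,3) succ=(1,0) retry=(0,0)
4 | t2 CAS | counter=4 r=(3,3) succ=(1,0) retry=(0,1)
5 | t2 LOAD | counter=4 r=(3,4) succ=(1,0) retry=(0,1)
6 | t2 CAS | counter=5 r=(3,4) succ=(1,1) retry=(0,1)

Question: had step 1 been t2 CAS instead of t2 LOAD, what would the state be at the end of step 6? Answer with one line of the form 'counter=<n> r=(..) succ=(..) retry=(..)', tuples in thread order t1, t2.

(re-executing from step 1 with the substitution; state before step 1: counter=3 r=(0,0) succ=(0,0) retry=(0,0))
1 | t2 CAS | counter=3 r=(0,0) succ=(0,0) retry=(0,1)
2 | t1 LOAD | counter=3 r=(3,0) succ=(0,0) retry=(0,1)
3 | t1 CAS | counter=4 r=(3,0) succ=(1,0) retry=(0,1)
4 | t2 CAS | counter=4 r=(3,0) succ=(1,0) retry=(0,2)
5 | t2 LOAD | counter=4 r=(3,4) succ=(1,0) retry=(0,2)
6 | t2 CAS | counter=5 r=(3,4) succ=(1,1) retry=(0,2)

counter=5 r=(3,4) succ=(1,1) retry=(0,2)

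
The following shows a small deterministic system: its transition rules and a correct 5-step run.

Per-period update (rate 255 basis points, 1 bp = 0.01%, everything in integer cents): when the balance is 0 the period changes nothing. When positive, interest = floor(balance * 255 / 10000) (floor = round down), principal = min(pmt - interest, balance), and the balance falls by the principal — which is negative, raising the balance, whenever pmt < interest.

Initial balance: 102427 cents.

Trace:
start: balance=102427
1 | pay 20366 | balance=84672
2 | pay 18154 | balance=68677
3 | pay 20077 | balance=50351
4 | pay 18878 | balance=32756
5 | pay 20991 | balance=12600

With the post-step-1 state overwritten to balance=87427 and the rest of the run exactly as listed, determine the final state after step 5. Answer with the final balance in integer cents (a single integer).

state after step 1 := balance=87427
2 | pay 18154 | balance=71502
3 | pay 20077 | balance=53248
4 | pay 18878 | balance=35727
5 | pay 20991 | balance=15647

15647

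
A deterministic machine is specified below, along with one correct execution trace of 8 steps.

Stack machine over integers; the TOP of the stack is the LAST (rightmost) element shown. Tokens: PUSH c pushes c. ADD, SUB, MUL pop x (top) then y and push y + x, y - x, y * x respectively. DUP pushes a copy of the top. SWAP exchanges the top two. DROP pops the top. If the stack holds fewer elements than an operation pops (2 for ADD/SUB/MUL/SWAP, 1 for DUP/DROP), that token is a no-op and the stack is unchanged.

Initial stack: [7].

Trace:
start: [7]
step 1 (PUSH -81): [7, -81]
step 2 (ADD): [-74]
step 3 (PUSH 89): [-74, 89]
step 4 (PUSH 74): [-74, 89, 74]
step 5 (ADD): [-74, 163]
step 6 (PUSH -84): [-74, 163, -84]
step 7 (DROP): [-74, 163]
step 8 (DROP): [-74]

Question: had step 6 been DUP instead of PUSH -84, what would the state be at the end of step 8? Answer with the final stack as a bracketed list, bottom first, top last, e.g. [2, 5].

[-74]

(re-executing from step 6 with the substitution; state before step 6: [-74, 163])
step 6 (DUP): [-74, 163, 163]
step 7 (DROP): [-74, 163]
step 8 (DROP): [-74]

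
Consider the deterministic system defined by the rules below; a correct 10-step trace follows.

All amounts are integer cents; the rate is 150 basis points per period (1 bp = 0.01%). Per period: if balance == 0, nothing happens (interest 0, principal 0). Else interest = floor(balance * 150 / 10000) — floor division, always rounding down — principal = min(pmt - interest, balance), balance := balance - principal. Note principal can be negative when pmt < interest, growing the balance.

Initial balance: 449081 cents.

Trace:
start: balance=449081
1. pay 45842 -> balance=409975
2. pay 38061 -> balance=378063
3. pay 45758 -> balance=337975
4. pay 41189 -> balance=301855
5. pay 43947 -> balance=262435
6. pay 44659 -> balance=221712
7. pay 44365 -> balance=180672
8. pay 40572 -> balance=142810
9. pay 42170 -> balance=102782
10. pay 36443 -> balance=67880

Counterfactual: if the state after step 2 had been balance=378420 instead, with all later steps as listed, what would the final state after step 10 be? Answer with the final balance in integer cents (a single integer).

68284

state after step 2 := balance=378420
3. pay 45758 -> balance=338338
4. pay 41189 -> balance=302224
5. pay 43947 -> balance=262810
6. pay 44659 -> balance=222093
7. pay 44365 -> balance=181059
8. pay 40572 -> balance=143202
9. pay 42170 -> balance=103180
10. pay 36443 -> balance=68284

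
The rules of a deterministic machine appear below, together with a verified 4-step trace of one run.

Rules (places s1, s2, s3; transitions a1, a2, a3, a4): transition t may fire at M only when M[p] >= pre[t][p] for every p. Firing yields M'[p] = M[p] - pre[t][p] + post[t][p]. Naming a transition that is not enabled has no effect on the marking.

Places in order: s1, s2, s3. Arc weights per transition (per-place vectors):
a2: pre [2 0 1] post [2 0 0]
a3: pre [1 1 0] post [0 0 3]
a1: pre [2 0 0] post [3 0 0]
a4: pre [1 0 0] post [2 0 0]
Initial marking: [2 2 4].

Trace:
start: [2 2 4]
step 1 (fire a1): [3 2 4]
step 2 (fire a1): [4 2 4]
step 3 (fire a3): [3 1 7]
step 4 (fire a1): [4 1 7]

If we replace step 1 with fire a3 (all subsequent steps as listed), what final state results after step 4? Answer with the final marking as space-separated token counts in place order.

(re-executing from step 1 with the substitution; state before step 1: [2 2 4])
step 1 (fire a3): [1 1 7]
step 2 (fire a1): [1 1 7]
step 3 (fire a3): [0 0 10]
step 4 (fire a1): [0 0 10]

0 0 10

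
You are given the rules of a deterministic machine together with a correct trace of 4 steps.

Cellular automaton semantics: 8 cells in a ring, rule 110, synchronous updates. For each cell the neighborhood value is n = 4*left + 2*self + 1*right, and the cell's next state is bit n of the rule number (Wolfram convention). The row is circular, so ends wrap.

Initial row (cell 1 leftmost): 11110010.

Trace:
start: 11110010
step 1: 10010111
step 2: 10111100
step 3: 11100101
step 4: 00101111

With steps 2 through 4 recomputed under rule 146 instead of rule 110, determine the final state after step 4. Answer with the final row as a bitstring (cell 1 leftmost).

00100010

(re-executing steps 2..4 under rule 146; state before step 2: 10010111)
step 2: 01100011
step 3: 00010100
step 4: 00100010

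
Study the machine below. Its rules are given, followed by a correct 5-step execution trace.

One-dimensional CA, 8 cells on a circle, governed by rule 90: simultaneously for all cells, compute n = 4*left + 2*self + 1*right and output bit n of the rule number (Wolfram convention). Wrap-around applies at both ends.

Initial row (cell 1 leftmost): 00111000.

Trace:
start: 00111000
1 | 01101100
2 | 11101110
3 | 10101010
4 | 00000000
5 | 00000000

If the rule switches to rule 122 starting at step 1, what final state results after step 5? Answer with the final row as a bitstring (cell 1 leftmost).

(re-executing steps 1..5 under rule 122; state before step 1: 00111000)
1 | 01101100
2 | 11111110
3 | 10000011
4 | 11000110
5 | 11101111

11101111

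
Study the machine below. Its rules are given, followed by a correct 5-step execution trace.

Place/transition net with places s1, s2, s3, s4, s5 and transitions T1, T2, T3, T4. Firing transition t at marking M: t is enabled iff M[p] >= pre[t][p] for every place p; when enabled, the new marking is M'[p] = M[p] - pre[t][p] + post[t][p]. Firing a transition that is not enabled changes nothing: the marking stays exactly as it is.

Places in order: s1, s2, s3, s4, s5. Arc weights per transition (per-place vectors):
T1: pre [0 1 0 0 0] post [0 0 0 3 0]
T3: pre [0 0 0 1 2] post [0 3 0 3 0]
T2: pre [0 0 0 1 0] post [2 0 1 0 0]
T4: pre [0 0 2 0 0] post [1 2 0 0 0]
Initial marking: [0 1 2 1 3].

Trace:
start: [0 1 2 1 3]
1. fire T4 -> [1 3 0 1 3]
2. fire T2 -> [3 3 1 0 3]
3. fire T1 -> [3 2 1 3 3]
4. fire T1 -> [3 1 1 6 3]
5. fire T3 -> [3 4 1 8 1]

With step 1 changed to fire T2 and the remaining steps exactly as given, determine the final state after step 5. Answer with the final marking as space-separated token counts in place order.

(re-executing from step 1 with the substitution; state before step 1: [0 1 2 1 3])
1. fire T2 -> [2 1 3 0 3]
2. fire T2 -> [2 1 3 0 3]
3. fire T1 -> [2 0 3 3 3]
4. fire T1 -> [2 0 3 3 3]
5. fire T3 -> [2 3 3 5 1]

2 3 3 5 1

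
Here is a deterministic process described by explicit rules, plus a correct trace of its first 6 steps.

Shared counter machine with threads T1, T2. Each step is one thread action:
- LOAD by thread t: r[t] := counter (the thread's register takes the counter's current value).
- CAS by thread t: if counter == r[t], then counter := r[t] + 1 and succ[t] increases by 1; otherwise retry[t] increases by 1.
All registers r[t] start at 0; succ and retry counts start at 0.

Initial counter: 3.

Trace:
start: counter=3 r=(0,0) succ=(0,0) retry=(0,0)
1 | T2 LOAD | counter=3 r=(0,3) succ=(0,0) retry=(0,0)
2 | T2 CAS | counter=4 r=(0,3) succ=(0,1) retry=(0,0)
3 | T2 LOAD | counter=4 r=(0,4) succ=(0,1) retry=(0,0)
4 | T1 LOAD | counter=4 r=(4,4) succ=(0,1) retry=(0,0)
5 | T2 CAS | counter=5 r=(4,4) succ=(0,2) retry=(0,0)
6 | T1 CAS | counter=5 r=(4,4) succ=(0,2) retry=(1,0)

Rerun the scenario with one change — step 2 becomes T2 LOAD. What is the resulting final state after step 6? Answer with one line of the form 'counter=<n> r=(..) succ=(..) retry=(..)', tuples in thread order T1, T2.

(re-executing from step 2 with the substitution; state before step 2: counter=3 r=(0,3) succ=(0,0) retry=(0,0))
2 | T2 LOAD | counter=3 r=(0,3) succ=(0,0) retry=(0,0)
3 | T2 LOAD | counter=3 r=(0,3) succ=(0,0) retry=(0,0)
4 | T1 LOAD | counter=3 r=(3,3) succ=(0,0) retry=(0,0)
5 | T2 CAS | counter=4 r=(3,3) succ=(0,1) retry=(0,0)
6 | T1 CAS | counter=4 r=(3,3) succ=(0,1) retry=(1,0)

counter=4 r=(3,3) succ=(0,1) retry=(1,0)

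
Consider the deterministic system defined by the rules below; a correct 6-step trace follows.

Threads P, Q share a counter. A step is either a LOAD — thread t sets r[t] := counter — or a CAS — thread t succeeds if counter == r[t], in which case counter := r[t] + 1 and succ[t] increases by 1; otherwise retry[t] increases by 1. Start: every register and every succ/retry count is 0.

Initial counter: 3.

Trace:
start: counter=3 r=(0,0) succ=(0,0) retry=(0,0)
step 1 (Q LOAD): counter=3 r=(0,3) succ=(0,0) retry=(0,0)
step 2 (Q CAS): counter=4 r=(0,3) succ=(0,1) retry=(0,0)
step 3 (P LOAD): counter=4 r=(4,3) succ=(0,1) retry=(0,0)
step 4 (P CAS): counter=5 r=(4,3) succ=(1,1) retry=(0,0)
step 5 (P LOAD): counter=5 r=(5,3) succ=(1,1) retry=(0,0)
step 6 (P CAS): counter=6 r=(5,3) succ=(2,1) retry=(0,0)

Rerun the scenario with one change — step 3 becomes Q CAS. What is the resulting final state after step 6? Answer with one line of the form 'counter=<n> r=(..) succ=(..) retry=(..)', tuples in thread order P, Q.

(re-executing from step 3 with the substitution; state before step 3: counter=4 r=(0,3) succ=(0,1) retry=(0,0))
step 3 (Q CAS): counter=4 r=(0,3) succ=(0,1) retry=(0,1)
step 4 (P CAS): counter=4 r=(0,3) succ=(0,1) retry=(1,1)
step 5 (P LOAD): counter=4 r=(4,3) succ=(0,1) retry=(1,1)
step 6 (P CAS): counter=5 r=(4,3) succ=(1,1) retry=(1,1)

counter=5 r=(4,3) succ=(1,1) retry=(1,1)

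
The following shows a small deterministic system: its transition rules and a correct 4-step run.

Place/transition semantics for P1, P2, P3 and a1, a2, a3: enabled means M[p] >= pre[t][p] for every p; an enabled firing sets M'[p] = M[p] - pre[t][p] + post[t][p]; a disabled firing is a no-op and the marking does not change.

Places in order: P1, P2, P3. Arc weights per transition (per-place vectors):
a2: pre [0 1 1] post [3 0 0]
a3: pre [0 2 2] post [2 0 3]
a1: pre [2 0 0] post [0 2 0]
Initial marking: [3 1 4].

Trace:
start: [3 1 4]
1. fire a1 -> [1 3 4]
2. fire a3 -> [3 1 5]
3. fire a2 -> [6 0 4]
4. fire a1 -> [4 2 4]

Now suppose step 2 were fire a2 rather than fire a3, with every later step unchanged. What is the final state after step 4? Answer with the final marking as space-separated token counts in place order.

(re-executing from step 2 with the substitution; state before step 2: [1 3 4])
2. fire a2 -> [4 2 3]
3. fire a2 -> [7 1 2]
4. fire a1 -> [5 3 2]

5 3 2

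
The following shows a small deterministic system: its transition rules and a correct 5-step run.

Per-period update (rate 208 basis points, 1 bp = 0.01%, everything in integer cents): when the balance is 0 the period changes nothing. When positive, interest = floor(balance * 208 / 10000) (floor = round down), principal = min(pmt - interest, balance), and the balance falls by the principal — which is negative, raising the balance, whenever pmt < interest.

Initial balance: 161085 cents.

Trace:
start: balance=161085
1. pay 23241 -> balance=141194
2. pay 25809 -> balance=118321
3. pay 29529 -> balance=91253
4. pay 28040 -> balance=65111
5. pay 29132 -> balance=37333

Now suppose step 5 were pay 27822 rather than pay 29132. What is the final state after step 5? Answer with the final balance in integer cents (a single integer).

38643

(re-executing from step 5 with the substitution; state before step 5: balance=65111)
5. pay 27822 -> balance=38643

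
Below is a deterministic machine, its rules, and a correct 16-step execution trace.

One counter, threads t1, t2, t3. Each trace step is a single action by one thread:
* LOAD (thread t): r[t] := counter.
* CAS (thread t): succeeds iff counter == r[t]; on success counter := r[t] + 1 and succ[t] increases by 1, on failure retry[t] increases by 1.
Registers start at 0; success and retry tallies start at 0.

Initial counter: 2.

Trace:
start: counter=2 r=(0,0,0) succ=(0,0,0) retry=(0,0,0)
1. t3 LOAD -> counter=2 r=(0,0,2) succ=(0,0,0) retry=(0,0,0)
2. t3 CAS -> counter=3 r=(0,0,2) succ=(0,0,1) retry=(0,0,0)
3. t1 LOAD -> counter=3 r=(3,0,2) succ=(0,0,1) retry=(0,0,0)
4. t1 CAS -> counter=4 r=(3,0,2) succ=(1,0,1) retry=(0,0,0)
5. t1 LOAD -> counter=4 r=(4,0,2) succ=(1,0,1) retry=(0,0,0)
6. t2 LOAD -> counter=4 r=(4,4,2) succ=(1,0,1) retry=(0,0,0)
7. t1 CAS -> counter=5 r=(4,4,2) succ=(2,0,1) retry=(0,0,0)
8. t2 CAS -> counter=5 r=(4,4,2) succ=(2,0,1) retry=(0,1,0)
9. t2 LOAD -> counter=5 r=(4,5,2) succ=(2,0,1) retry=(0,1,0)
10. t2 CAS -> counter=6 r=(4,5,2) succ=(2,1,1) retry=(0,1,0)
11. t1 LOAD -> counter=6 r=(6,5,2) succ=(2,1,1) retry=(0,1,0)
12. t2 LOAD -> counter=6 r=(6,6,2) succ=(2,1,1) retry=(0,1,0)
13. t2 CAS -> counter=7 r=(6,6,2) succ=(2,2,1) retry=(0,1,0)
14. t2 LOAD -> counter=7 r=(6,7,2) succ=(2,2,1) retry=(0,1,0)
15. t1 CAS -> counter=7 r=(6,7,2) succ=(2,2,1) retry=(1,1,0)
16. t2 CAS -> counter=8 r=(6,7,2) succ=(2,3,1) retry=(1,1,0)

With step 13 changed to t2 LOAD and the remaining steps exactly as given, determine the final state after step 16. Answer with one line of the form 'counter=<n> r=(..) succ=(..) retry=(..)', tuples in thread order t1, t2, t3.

counter=7 r=(6,6,2) succ=(3,1,1) retry=(0,2,0)

(re-executing from step 13 with the substitution; state before step 13: counter=6 r=(6,6,2) succ=(2,1,1) retry=(0,1,0))
13. t2 LOAD -> counter=6 r=(6,6,2) succ=(2,1,1) retry=(0,1,0)
14. t2 LOAD -> counter=6 r=(6,6,2) succ=(2,1,1) retry=(0,1,0)
15. t1 CAS -> counter=7 r=(6,6,2) succ=(3,1,1) retry=(0,1,0)
16. t2 CAS -> counter=7 r=(6,6,2) succ=(3,1,1) retry=(0,2,0)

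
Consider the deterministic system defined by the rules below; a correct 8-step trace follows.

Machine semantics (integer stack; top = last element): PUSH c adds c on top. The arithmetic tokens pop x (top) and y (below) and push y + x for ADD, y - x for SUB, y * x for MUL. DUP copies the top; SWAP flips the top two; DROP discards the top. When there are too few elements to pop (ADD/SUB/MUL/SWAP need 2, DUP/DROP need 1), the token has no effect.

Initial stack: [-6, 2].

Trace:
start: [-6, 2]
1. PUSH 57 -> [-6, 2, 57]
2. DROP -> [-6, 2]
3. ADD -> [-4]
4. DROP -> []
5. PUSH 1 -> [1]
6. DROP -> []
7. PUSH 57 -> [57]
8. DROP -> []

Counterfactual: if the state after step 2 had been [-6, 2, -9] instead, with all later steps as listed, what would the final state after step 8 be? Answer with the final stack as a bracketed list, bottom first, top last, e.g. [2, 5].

[-6]

state after step 2 := [-6, 2, -9]
3. ADD -> [-6, -7]
4. DROP -> [-6]
5. PUSH 1 -> [-6, 1]
6. DROP -> [-6]
7. PUSH 57 -> [-6, 57]
8. DROP -> [-6]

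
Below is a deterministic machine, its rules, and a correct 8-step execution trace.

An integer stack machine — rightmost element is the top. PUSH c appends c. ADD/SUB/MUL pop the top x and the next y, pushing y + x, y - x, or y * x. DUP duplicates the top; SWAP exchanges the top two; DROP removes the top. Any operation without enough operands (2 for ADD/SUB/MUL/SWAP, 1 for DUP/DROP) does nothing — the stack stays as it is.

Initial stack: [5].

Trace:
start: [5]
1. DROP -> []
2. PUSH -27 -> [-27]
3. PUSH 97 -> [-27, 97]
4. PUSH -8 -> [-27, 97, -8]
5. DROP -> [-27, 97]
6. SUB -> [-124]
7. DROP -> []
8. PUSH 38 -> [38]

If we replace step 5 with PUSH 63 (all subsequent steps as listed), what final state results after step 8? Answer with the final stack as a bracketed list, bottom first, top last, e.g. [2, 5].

(re-executing from step 5 with the substitution; state before step 5: [-27, 97, -8])
5. PUSH 63 -> [-27, 97, -8, 63]
6. SUB -> [-27, 97, -71]
7. DROP -> [-27, 97]
8. PUSH 38 -> [-27, 97, 38]

[-27, 97, 38]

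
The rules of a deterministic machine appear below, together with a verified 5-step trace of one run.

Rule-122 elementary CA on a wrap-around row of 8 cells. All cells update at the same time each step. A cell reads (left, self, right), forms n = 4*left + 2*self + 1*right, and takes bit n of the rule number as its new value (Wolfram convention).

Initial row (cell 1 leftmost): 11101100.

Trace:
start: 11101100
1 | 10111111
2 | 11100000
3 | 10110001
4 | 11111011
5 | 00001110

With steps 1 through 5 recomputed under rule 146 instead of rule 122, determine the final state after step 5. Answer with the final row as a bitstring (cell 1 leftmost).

(re-executing steps 1..5 under rule 146; state before step 1: 11101100)
1 | 01000011
2 | 00100100
3 | 01011010
4 | 10000001
5 | 01000010

01000010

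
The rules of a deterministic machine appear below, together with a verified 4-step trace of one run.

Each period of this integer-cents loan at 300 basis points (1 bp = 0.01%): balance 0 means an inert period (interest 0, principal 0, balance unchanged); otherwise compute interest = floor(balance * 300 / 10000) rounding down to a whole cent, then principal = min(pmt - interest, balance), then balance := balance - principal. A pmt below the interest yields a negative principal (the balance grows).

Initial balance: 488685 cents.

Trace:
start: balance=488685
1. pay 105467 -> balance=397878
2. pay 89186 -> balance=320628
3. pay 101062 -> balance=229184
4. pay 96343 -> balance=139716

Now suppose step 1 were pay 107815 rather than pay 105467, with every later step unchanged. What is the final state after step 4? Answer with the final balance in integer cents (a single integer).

(re-executing from step 1 with the substitution; state before step 1: balance=488685)
1. pay 107815 -> balance=395530
2. pay 89186 -> balance=318209
3. pay 101062 -> balance=226693
4. pay 96343 -> balance=137150

137150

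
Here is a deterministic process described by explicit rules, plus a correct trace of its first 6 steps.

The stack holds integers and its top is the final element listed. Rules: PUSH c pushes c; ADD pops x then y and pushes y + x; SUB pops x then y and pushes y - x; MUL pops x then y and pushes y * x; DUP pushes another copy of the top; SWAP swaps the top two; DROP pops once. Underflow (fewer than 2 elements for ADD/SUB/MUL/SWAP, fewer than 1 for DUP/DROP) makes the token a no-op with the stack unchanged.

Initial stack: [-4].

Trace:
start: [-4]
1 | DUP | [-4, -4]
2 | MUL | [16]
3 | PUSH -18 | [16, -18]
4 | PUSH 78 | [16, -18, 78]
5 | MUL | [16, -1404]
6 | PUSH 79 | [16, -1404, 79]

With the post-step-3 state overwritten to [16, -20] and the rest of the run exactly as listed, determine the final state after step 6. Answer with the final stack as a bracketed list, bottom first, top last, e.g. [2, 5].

state after step 3 := [16, -20]
4 | PUSH 78 | [16, -20, 78]
5 | MUL | [16, -1560]
6 | PUSH 79 | [16, -1560, 79]

[16, -1560, 79]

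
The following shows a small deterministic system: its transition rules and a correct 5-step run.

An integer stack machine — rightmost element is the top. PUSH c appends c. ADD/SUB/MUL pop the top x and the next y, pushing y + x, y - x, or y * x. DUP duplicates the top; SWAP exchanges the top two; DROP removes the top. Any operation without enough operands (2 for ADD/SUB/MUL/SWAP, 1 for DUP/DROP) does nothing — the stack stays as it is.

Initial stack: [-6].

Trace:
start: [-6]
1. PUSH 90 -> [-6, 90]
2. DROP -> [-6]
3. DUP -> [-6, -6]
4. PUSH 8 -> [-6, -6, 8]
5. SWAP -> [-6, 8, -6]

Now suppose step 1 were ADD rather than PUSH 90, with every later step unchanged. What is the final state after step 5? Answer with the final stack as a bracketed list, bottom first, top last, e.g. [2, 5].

[8]

(re-executing from step 1 with the substitution; state before step 1: [-6])
1. ADD -> [-6]
2. DROP -> []
3. DUP -> []
4. PUSH 8 -> [8]
5. SWAP -> [8]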